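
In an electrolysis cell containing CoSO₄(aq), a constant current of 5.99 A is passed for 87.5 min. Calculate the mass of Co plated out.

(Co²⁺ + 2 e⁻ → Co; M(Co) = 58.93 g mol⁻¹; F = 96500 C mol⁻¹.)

9.60 g

Q = I·t = 5.990 A × 5250.0 s = 31450 C.
n(e⁻) = Q/F = 31450 / 96500 = 0.3259 mol.
Co²⁺ + 2 e⁻ → Co, so n(Co) = n(e⁻)/2 = 0.1629 mol.
m = n·M = 0.1629 × 58.93 = 9.60 g.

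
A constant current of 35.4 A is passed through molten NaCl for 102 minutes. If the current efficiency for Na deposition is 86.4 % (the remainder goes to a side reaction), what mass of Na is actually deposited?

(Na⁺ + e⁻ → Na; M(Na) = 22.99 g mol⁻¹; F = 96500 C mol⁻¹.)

44.6 g

Q = I·t = 35.40 × 6120.0 = 216600 C.
n(e⁻) = 216600/96500 = 2.245 mol; theoretically n(Na) = 2.245/1 = 2.245 mol, m_theo = 51.61 g.
At 86.4 % efficiency, m_actual = 0.864 × 51.61 = 44.6 g.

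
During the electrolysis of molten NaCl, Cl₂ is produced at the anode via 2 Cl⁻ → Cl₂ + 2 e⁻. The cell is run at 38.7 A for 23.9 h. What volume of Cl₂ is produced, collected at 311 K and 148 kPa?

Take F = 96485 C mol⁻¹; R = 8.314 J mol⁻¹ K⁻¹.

Q = I·t = 38.70 A × 86040 s = 3330000 C.
n(e⁻) = Q/F = 3330000 / 96485 = 34.51 mol.
2 electrons are transferred per Cl₂ molecule, so n(Cl₂) = 34.51 / 2 = 17.26 mol.
V = nRT/P = (17.26 × 8.314 × 311) / (148 × 10³ Pa) = 0.301 m³ = 301 L.

301 L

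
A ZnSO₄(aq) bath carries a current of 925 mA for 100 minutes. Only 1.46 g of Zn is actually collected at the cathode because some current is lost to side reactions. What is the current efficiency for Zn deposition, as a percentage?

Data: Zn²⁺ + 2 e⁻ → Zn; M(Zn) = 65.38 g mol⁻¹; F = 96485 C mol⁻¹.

Q = I·t = 0.9250 × 6000.0 = 5550 C; n(e⁻) = 5550/96485 = 0.05752 mol.
Theoretical n(Zn) = n(e⁻)/2 = 0.02876 mol, i.e. m_theo = 0.02876 × 65.38 = 1.880 g.
Efficiency = m_actual / m_theo = 1.46 / 1.880 = 77.6 %.

77.6 %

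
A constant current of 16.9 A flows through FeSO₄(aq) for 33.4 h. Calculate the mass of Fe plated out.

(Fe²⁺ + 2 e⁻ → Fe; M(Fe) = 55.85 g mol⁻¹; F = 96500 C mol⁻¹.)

588 g

Q = I·t = 16.90 A × 120240 s = 2032000 C.
n(e⁻) = Q/F = 2032000 / 96500 = 21.06 mol.
Fe²⁺ + 2 e⁻ → Fe, so n(Fe) = n(e⁻)/2 = 10.53 mol.
m = n·M = 10.53 × 55.85 = 588 g.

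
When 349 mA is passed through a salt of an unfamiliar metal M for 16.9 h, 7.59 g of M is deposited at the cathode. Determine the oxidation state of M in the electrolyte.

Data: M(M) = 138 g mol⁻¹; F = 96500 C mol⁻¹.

+4

Q = I·t = 0.3490 A × 60840 s = 21230 C, so n(e⁻) = 21230/96500 = 0.2200 mol.
n(M) deposited = 7.59 / 138 = 0.05500 mol.
Electrons per atom = n(e⁻)/n(M) = 0.2200 / 0.05500 = 4.00 ≈ 4, so the ion is M⁴⁺.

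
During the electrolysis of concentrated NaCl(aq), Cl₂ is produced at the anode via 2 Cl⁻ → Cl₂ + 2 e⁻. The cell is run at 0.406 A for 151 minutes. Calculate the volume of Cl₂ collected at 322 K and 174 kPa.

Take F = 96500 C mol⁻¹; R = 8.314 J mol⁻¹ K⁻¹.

Q = I·t = 0.4060 A × 9060.0 s = 3678 C.
n(e⁻) = Q/F = 3678 / 96500 = 0.03812 mol.
2 electrons are transferred per Cl₂ molecule, so n(Cl₂) = 0.03812 / 2 = 0.01906 mol.
V = nRT/P = (0.01906 × 8.314 × 322) / (174 × 10³ Pa) = 2.93 × 10⁻⁴ m³ = 0.293 L.

0.293 L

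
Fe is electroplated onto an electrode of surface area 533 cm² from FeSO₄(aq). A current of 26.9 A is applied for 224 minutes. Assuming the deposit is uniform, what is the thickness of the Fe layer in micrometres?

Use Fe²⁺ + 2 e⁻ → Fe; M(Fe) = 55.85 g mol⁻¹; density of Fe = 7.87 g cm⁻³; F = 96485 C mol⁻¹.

249 μm

Q = I·t = 26.90 × 13440 = 361500 C; n(e⁻) = 3.747 mol.
n(Fe) = n(e⁻)/2 = 1.874 mol, so m = 1.874 × 55.85 = 104.6 g.
Volume = m/ρ = 104.6 / 7.87 = 13.30 cm³.
Thickness = V/A = 13.30 / 533 = 0.0249 cm = 249 μm.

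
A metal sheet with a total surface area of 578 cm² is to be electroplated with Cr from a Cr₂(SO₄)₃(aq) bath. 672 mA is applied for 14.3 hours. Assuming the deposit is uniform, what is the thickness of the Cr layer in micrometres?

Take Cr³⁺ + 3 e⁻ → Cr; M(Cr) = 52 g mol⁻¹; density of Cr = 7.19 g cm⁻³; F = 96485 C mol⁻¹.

Q = I·t = 0.6720 × 51480 = 34590 C; n(e⁻) = 0.3585 mol.
n(Cr) = n(e⁻)/3 = 0.1195 mol, so m = 0.1195 × 52 = 6.215 g.
Volume = m/ρ = 6.215 / 7.19 = 0.8644 cm³.
Thickness = V/A = 0.8644 / 578 = 0.00150 cm = 15.0 μm.

15.0 μm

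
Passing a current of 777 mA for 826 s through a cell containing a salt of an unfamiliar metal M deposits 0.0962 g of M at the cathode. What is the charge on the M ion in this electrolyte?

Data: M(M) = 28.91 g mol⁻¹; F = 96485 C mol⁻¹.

+2

Q = I·t = 0.7770 A × 826.00 s = 641.8 C, so n(e⁻) = 641.8/96485 = 0.006652 mol.
n(M) deposited = 0.0962 / 28.91 = 0.003328 mol.
Electrons per atom = n(e⁻)/n(M) = 0.006652 / 0.003328 = 2.00 ≈ 2, so the ion is M²⁺.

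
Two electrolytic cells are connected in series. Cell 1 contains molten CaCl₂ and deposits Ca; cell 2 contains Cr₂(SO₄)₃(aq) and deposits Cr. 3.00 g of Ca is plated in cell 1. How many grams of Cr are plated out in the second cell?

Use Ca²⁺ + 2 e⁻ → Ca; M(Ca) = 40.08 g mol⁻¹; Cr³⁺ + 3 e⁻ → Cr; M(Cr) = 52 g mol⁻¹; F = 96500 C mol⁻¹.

n(Ca) = 3.00 / 40.08 = 0.07485 mol.
Since Ca²⁺ + 2 e⁻ → Ca, n(e⁻) passed = 2 × 0.07485 = 0.1497 mol.
Cells in series carry the same charge, so the same 0.1497 mol of electrons passes through cell 2.
Cr³⁺ + 3 e⁻ → Cr, so n(Cr) = 0.1497 / 3 = 0.04990 mol.
m(Cr) = 0.04990 × 52 = 2.59 g.

2.59 g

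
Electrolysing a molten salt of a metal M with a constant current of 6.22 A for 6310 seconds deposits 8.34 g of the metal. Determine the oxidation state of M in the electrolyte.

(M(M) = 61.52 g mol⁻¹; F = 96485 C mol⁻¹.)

Q = I·t = 6.220 A × 6310.0 s = 39250 C, so n(e⁻) = 39250/96485 = 0.4068 mol.
n(M) deposited = 8.34 / 61.52 = 0.1356 mol.
Electrons per atom = n(e⁻)/n(M) = 0.4068 / 0.1356 = 3.00 ≈ 3, so the ion is M³⁺.

+3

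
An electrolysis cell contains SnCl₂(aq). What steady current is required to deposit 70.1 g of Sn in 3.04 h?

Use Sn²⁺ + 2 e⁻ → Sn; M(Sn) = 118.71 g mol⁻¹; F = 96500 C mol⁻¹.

10.4 A

n(Sn) = 70.1 / 118.71 = 0.5905 mol.
n(e⁻) = 2 × 0.5905 = 1.181 mol.
Q = n(e⁻)·F = 1.181 × 96500 = 114000 C.
I = Q/t = 114000 / 10944 s = 10.4 A.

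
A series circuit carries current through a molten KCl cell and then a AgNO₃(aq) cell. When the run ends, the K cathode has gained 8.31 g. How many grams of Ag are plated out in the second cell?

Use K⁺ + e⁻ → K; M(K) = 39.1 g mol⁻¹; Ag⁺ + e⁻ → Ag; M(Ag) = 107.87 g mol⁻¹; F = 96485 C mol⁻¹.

n(K) = 8.31 / 39.1 = 0.2125 mol.
Since K⁺ + e⁻ → K, n(e⁻) passed = 1 × 0.2125 = 0.2125 mol.
Cells in series carry the same charge, so the same 0.2125 mol of electrons passes through cell 2.
Ag⁺ + e⁻ → Ag, so n(Ag) = 0.2125 / 1 = 0.2125 mol.
m(Ag) = 0.2125 × 107.87 = 22.9 g.

22.9 g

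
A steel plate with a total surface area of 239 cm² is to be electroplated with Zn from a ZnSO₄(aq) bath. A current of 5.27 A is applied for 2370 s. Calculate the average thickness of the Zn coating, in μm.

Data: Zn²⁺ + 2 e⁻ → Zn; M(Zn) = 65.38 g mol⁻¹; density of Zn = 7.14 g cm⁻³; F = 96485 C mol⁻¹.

Q = I·t = 5.270 × 2370.0 = 12490 C; n(e⁻) = 0.1294 mol.
n(Zn) = n(e⁻)/2 = 0.06472 mol, so m = 0.06472 × 65.38 = 4.232 g.
Volume = m/ρ = 4.232 / 7.14 = 0.5927 cm³.
Thickness = V/A = 0.5927 / 239 = 0.00248 cm = 24.8 μm.

24.8 μm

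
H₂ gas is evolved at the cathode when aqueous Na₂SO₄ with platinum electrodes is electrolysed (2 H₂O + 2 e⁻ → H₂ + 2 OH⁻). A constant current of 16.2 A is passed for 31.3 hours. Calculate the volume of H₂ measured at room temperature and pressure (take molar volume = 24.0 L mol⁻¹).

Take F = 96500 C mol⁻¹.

227 L

Q = I·t = 16.20 A × 112680 s = 1825000 C.
n(e⁻) = Q/F = 1825000 / 96500 = 18.92 mol.
2 electrons are transferred per H₂ molecule, so n(H₂) = 18.92 / 2 = 9.458 mol.
V = n × V_m = 9.458 × 24.0 = 227 L.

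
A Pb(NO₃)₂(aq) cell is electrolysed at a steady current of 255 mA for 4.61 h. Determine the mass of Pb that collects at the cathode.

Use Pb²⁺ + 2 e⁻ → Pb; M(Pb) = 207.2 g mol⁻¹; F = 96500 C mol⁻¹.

4.54 g

Q = I·t = 0.2550 A × 16596 s = 4232 C.
n(e⁻) = Q/F = 4232 / 96500 = 0.04385 mol.
Pb²⁺ + 2 e⁻ → Pb, so n(Pb) = n(e⁻)/2 = 0.02193 mol.
m = n·M = 0.02193 × 207.2 = 4.54 g.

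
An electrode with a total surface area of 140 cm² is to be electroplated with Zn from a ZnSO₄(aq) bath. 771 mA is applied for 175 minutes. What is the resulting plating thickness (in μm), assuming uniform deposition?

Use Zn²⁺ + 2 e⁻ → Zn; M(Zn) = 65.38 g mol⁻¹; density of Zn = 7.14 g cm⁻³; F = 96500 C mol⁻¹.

27.4 μm

Q = I·t = 0.7710 × 10500 = 8096 C; n(e⁻) = 0.08389 mol.
n(Zn) = n(e⁻)/2 = 0.04195 mol, so m = 0.04195 × 65.38 = 2.742 g.
Volume = m/ρ = 2.742 / 7.14 = 0.3841 cm³.
Thickness = V/A = 0.3841 / 140 = 0.00274 cm = 27.4 μm.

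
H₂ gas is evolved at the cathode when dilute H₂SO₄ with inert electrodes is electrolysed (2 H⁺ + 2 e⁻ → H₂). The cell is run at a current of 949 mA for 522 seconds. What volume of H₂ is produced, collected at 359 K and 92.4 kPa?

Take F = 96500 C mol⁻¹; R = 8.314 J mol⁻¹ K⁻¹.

0.0829 L

Q = I·t = 0.9490 A × 522.00 s = 495.4 C.
n(e⁻) = Q/F = 495.4 / 96500 = 0.005133 mol.
2 electrons are transferred per H₂ molecule, so n(H₂) = 0.005133 / 2 = 0.002567 mol.
V = nRT/P = (0.002567 × 8.314 × 359) / (92.4 × 10³ Pa) = 8.29 × 10⁻⁵ m³ = 0.0829 L.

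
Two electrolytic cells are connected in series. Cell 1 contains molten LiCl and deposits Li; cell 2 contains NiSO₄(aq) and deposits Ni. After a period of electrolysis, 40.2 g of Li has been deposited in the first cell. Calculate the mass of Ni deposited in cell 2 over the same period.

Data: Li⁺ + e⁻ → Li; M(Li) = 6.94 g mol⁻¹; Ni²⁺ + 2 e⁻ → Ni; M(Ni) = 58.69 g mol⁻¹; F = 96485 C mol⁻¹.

n(Li) = 40.2 / 6.94 = 5.793 mol.
Since Li⁺ + e⁻ → Li, n(e⁻) passed = 1 × 5.793 = 5.793 mol.
Cells in series carry the same charge, so the same 5.793 mol of electrons passes through cell 2.
Ni²⁺ + 2 e⁻ → Ni, so n(Ni) = 5.793 / 2 = 2.896 mol.
m(Ni) = 2.896 × 58.69 = 170 g.

170 g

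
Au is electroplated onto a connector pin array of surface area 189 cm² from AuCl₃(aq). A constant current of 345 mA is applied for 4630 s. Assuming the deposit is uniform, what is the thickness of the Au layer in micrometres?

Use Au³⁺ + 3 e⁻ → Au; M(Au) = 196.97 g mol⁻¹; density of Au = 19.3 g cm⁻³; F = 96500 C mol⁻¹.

Q = I·t = 0.3450 × 4630.0 = 1597 C; n(e⁻) = 0.01655 mol.
n(Au) = n(e⁻)/3 = 0.005518 mol, so m = 0.005518 × 196.97 = 1.087 g.
Volume = m/ρ = 1.087 / 19.3 = 0.05631 cm³.
Thickness = V/A = 0.05631 / 189 = 2.98 × 10⁻⁴ cm = 2.98 μm.

2.98 μm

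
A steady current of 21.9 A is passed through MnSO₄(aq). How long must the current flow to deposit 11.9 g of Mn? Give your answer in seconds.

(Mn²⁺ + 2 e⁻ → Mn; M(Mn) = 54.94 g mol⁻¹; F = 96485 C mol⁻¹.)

1910 s

n(Mn) = m/M = 11.9 / 54.94 = 0.2166 mol.
Each Mn atom requires 2 electrons, so n(e⁻) = 2 × 0.2166 = 0.4332 mol.
Q = n(e⁻)·F = 0.4332 × 96485 = 41800 C.
t = Q/I = 41800 / 21.90 A = 1909 s.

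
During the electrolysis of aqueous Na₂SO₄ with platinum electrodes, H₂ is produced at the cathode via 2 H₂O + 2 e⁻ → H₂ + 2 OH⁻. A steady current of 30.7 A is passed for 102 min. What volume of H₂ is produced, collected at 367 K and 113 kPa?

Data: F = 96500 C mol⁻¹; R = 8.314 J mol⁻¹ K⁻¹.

26.3 L

Q = I·t = 30.70 A × 6120.0 s = 187900 C.
n(e⁻) = Q/F = 187900 / 96500 = 1.947 mol.
2 electrons are transferred per H₂ molecule, so n(H₂) = 1.947 / 2 = 0.9735 mol.
V = nRT/P = (0.9735 × 8.314 × 367) / (113 × 10³ Pa) = 0.0263 m³ = 26.3 L.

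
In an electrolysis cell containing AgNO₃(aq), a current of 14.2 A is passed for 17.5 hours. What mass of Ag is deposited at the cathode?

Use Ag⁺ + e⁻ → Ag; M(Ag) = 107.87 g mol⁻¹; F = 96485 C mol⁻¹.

1000 g

Q = I·t = 14.20 A × 63000 s = 894600 C.
n(e⁻) = Q/F = 894600 / 96485 = 9.272 mol.
Ag⁺ + e⁻ → Ag, so n(Ag) = n(e⁻)/1 = 9.272 mol.
m = n·M = 9.272 × 107.87 = 1000 g.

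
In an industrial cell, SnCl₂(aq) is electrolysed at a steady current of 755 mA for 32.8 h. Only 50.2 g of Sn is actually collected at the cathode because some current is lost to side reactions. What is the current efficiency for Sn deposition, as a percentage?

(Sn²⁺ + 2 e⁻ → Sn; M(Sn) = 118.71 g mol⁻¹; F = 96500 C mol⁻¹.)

91.5 %

Q = I·t = 0.7550 × 118080 = 89150 C; n(e⁻) = 89150/96500 = 0.9238 mol.
Theoretical n(Sn) = n(e⁻)/2 = 0.4619 mol, i.e. m_theo = 0.4619 × 118.71 = 54.83 g.
Efficiency = m_actual / m_theo = 50.2 / 54.83 = 91.5 %.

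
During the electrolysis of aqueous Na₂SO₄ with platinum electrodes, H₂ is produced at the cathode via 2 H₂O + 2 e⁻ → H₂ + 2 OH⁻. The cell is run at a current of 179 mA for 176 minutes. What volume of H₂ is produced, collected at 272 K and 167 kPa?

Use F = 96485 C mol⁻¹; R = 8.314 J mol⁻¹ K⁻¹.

0.133 L

Q = I·t = 0.1790 A × 10560 s = 1890 C.
n(e⁻) = Q/F = 1890 / 96485 = 0.01959 mol.
2 electrons are transferred per H₂ molecule, so n(H₂) = 0.01959 / 2 = 0.009796 mol.
V = nRT/P = (0.009796 × 8.314 × 272) / (167 × 10³ Pa) = 1.33 × 10⁻⁴ m³ = 0.133 L.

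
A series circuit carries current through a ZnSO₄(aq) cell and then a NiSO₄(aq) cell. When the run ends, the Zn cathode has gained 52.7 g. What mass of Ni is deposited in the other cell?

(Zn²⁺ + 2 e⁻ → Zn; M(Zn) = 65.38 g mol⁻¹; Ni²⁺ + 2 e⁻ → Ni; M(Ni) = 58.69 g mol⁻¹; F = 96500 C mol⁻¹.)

47.3 g

n(Zn) = 52.7 / 65.38 = 0.8061 mol.
Since Zn²⁺ + 2 e⁻ → Zn, n(e⁻) passed = 2 × 0.8061 = 1.612 mol.
Cells in series carry the same charge, so the same 1.612 mol of electrons passes through cell 2.
Ni²⁺ + 2 e⁻ → Ni, so n(Ni) = 1.612 / 2 = 0.8061 mol.
m(Ni) = 0.8061 × 58.69 = 47.3 g.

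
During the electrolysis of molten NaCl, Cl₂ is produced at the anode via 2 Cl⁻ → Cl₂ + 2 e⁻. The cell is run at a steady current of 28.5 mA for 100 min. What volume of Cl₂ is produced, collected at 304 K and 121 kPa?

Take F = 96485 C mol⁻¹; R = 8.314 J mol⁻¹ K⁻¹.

Q = I·t = 0.02850 A × 6000.0 s = 171.0 C.
n(e⁻) = Q/F = 171.0 / 96485 = 0.001772 mol.
2 electrons are transferred per Cl₂ molecule, so n(Cl₂) = 0.001772 / 2 = 0.0008861 mol.
V = nRT/P = (0.0008861 × 8.314 × 304) / (121 × 10³ Pa) = 1.85 × 10⁻⁵ m³ = 0.0185 L.

0.0185 L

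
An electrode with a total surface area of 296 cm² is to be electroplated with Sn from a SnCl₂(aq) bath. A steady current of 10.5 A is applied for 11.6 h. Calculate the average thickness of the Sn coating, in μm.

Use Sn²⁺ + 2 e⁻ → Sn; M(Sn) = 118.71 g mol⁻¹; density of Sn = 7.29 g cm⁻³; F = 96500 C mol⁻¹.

1250 μm

Q = I·t = 10.50 × 41760 = 438500 C; n(e⁻) = 4.544 mol.
n(Sn) = n(e⁻)/2 = 2.272 mol, so m = 2.272 × 118.71 = 269.7 g.
Volume = m/ρ = 269.7 / 7.29 = 37.00 cm³.
Thickness = V/A = 37.00 / 296 = 0.125 cm = 1250 μm.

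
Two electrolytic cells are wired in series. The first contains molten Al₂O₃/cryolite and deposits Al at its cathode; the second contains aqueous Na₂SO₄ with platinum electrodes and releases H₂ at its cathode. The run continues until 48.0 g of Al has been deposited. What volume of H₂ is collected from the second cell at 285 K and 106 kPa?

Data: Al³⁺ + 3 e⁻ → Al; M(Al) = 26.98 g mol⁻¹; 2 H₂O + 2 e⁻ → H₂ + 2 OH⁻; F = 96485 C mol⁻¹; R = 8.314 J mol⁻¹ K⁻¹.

59.7 L

n(Al) = 48.0 / 26.98 = 1.779 mol, so n(e⁻) = 3 × 1.779 = 5.337 mol.
The cells are in series, so the same 5.337 mol of electrons passes through the second cell.
2 H₂O + 2 e⁻ → H₂ + 2 OH⁻ — 2 mol e⁻ per mol H₂, so n(H₂) = 5.337/2 = 2.669 mol.
V = nRT/P = (2.669 × 8.314 × 285) / (106 × 10³) = 0.0597 m³ = 59.7 L.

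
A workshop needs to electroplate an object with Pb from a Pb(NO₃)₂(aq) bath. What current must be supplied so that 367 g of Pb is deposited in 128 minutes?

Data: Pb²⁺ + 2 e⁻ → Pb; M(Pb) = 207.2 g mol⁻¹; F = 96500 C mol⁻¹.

n(Pb) = 367 / 207.2 = 1.771 mol.
n(e⁻) = 2 × 1.771 = 3.542 mol.
Q = n(e⁻)·F = 3.542 × 96500 = 341800 C.
I = Q/t = 341800 / 7680.0 s = 44.5 A.

44.5 A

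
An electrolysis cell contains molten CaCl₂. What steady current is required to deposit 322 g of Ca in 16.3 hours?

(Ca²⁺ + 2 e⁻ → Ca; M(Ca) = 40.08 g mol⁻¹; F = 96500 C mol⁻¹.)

26.4 A

n(Ca) = 322 / 40.08 = 8.034 mol.
n(e⁻) = 2 × 8.034 = 16.07 mol.
Q = n(e⁻)·F = 16.07 × 96500 = 1551000 C.
I = Q/t = 1551000 / 58680 s = 26.4 A.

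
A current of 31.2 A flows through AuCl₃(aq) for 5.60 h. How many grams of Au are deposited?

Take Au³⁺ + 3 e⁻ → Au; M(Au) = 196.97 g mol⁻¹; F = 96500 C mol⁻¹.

428 g

Q = I·t = 31.20 A × 20160 s = 629000 C.
n(e⁻) = Q/F = 629000 / 96500 = 6.518 mol.
Au³⁺ + 3 e⁻ → Au, so n(Au) = n(e⁻)/3 = 2.173 mol.
m = n·M = 2.173 × 196.97 = 428 g.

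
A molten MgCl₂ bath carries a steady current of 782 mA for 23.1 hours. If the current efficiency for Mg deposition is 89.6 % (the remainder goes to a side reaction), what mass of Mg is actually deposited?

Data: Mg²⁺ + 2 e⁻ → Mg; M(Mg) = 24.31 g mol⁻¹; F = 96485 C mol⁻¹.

7.34 g

Q = I·t = 0.7820 × 83160 = 65030 C.
n(e⁻) = 65030/96485 = 0.6740 mol; theoretically n(Mg) = 0.6740/2 = 0.3370 mol, m_theo = 8.192 g.
At 89.6 % efficiency, m_actual = 0.896 × 8.192 = 7.34 g.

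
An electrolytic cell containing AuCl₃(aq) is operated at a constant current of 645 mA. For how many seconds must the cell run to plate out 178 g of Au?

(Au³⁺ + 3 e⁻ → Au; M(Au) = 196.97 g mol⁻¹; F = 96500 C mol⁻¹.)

4.06 × 10⁵ s

n(Au) = m/M = 178 / 196.97 = 0.9037 mol.
Each Au atom requires 3 electrons, so n(e⁻) = 3 × 0.9037 = 2.711 mol.
Q = n(e⁻)·F = 2.711 × 96500 = 261600 C.
t = Q/I = 261600 / 0.6450 A = 405600 s.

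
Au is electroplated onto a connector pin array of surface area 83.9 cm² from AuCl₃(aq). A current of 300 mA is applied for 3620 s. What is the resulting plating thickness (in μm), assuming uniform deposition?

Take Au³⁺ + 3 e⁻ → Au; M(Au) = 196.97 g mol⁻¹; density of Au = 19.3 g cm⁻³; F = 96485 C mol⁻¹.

4.56 μm

Q = I·t = 0.3000 × 3620.0 = 1086 C; n(e⁻) = 0.01126 mol.
n(Au) = n(e⁻)/3 = 0.003752 mol, so m = 0.003752 × 196.97 = 0.7390 g.
Volume = m/ρ = 0.7390 / 19.3 = 0.03829 cm³.
Thickness = V/A = 0.03829 / 83.9 = 4.56 × 10⁻⁴ cm = 4.56 μm.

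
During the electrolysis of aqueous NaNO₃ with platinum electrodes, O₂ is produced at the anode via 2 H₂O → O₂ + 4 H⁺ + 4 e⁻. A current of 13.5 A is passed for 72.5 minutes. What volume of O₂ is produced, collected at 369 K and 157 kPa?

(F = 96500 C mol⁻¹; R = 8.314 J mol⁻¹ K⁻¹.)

Q = I·t = 13.50 A × 4350.0 s = 58720 C.
n(e⁻) = Q/F = 58720 / 96500 = 0.6085 mol.
4 electrons are transferred per O₂ molecule, so n(O₂) = 0.6085 / 4 = 0.1521 mol.
V = nRT/P = (0.1521 × 8.314 × 369) / (157 × 10³ Pa) = 0.00297 m³ = 2.97 L.

2.97 L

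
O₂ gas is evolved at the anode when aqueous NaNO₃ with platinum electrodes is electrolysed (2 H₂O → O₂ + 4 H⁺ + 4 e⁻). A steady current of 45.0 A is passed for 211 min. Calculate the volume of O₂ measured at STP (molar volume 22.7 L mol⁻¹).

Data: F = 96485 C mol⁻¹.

Q = I·t = 45.00 A × 12660 s = 569700 C.
n(e⁻) = Q/F = 569700 / 96485 = 5.905 mol.
4 electrons are transferred per O₂ molecule, so n(O₂) = 5.905 / 4 = 1.476 mol.
V = n × V_m = 1.476 × 22.7 = 33.5 L.

33.5 L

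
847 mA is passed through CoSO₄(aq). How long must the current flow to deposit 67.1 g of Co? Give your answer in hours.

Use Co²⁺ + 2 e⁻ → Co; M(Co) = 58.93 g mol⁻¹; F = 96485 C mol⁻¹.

72.1 h

n(Co) = m/M = 67.1 / 58.93 = 1.139 mol.
Each Co atom requires 2 electrons, so n(e⁻) = 2 × 1.139 = 2.277 mol.
Q = n(e⁻)·F = 2.277 × 96485 = 219700 C.
t = Q/I = 219700 / 0.8470 A = 259400 s = 72.1 h.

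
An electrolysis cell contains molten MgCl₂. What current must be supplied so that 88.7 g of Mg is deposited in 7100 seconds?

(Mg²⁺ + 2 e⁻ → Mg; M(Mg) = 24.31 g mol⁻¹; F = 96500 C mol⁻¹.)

n(Mg) = 88.7 / 24.31 = 3.649 mol.
n(e⁻) = 2 × 3.649 = 7.297 mol.
Q = n(e⁻)·F = 7.297 × 96500 = 704200 C.
I = Q/t = 704200 / 7100.0 s = 99.2 A.

99.2 A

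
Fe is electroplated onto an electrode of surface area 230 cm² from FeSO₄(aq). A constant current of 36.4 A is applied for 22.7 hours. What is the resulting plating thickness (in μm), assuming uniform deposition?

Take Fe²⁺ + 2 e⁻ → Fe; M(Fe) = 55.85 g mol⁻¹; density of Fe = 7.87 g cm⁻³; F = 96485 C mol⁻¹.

Q = I·t = 36.40 × 81720 = 2975000 C; n(e⁻) = 30.83 mol.
n(Fe) = n(e⁻)/2 = 15.41 mol, so m = 15.41 × 55.85 = 860.9 g.
Volume = m/ρ = 860.9 / 7.87 = 109.4 cm³.
Thickness = V/A = 109.4 / 230 = 0.476 cm = 4760 μm.

4760 μm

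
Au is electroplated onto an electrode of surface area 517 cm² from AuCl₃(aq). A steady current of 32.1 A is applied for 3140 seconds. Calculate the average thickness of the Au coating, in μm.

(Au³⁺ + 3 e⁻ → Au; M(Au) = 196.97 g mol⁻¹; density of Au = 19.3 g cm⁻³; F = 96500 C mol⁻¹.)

68.7 μm

Q = I·t = 32.10 × 3140.0 = 100800 C; n(e⁻) = 1.044 mol.
n(Au) = n(e⁻)/3 = 0.3482 mol, so m = 0.3482 × 196.97 = 68.58 g.
Volume = m/ρ = 68.58 / 19.3 = 3.553 cm³.
Thickness = V/A = 3.553 / 517 = 0.00687 cm = 68.7 μm.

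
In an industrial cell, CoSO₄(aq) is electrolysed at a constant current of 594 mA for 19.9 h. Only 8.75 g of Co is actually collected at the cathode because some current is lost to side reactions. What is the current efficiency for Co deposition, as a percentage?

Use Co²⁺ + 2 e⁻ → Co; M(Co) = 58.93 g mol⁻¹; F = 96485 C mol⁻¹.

67.3 %

Q = I·t = 0.5940 × 71640 = 42550 C; n(e⁻) = 42550/96485 = 0.4410 mol.
Theoretical n(Co) = n(e⁻)/2 = 0.2205 mol, i.e. m_theo = 0.2205 × 58.93 = 13.00 g.
Efficiency = m_actual / m_theo = 8.75 / 13.00 = 67.3 %.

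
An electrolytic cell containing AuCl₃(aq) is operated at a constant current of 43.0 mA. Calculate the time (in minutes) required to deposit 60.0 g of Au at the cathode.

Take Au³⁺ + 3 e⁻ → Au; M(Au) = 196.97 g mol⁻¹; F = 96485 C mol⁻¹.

34200 min

n(Au) = m/M = 60.0 / 196.97 = 0.3046 mol.
Each Au atom requires 3 electrons, so n(e⁻) = 3 × 0.3046 = 0.9138 mol.
Q = n(e⁻)·F = 0.9138 × 96485 = 88170 C.
t = Q/I = 88170 / 0.04300 A = 2051000 s = 34200 min.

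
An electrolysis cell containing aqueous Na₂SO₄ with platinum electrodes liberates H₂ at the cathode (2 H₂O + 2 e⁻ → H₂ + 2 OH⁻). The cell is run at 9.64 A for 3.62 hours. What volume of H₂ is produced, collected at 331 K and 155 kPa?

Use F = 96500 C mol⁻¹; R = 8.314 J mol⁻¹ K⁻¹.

11.6 L

Q = I·t = 9.640 A × 13032 s = 125600 C.
n(e⁻) = Q/F = 125600 / 96500 = 1.302 mol.
2 electrons are transferred per H₂ molecule, so n(H₂) = 1.302 / 2 = 0.6509 mol.
V = nRT/P = (0.6509 × 8.314 × 331) / (155 × 10³ Pa) = 0.0116 m³ = 11.6 L.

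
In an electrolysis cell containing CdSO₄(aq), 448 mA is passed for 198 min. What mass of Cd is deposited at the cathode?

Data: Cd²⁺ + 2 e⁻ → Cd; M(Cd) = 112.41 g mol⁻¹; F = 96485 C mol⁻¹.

Q = I·t = 0.4480 A × 11880 s = 5322 C.
n(e⁻) = Q/F = 5322 / 96485 = 0.05516 mol.
Cd²⁺ + 2 e⁻ → Cd, so n(Cd) = n(e⁻)/2 = 0.02758 mol.
m = n·M = 0.02758 × 112.41 = 3.10 g.

3.10 g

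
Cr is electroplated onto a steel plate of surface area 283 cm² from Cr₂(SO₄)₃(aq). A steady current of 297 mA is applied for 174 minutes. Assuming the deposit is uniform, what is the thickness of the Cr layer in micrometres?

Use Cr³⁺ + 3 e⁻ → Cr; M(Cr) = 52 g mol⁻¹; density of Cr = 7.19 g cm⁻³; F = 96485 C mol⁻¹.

Q = I·t = 0.2970 × 10440 = 3101 C; n(e⁻) = 0.03214 mol.
n(Cr) = n(e⁻)/3 = 0.01071 mol, so m = 0.01071 × 52 = 0.5570 g.
Volume = m/ρ = 0.5570 / 7.19 = 0.07747 cm³.
Thickness = V/A = 0.07747 / 283 = 2.74 × 10⁻⁴ cm = 2.74 μm.

2.74 μm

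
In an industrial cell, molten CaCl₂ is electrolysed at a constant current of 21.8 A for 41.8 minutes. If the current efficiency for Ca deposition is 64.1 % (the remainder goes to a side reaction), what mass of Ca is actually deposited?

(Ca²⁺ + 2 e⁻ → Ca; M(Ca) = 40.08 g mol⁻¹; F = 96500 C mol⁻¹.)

Q = I·t = 21.80 × 2508.0 = 54670 C.
n(e⁻) = 54670/96500 = 0.5666 mol; theoretically n(Ca) = 0.5666/2 = 0.2833 mol, m_theo = 11.35 g.
At 64.1 % efficiency, m_actual = 0.641 × 11.35 = 7.28 g.

7.28 g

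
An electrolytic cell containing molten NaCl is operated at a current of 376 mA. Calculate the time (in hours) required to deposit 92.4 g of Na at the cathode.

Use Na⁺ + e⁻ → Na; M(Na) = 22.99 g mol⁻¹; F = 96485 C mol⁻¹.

286 h

n(Na) = m/M = 92.4 / 22.99 = 4.019 mol.
Each Na atom requires 1 electron, so n(e⁻) = 1 × 4.019 = 4.019 mol.
Q = n(e⁻)·F = 4.019 × 96485 = 387800 C.
t = Q/I = 387800 / 0.3760 A = 1031000 s = 286 h.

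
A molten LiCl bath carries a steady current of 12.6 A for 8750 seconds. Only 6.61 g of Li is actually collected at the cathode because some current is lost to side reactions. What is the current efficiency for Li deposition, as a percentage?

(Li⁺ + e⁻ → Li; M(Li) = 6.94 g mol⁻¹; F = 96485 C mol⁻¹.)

Q = I·t = 12.60 × 8750.0 = 110200 C; n(e⁻) = 110200/96485 = 1.143 mol.
Theoretical n(Li) = n(e⁻)/1 = 1.143 mol, i.e. m_theo = 1.143 × 6.94 = 7.930 g.
Efficiency = m_actual / m_theo = 6.61 / 7.930 = 83.4 %.

83.4 %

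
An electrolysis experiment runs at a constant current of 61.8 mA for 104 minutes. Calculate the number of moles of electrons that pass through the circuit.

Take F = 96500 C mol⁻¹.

0.00400 mol

Q = I·t = 0.06180 A × 6240.0 s = 385.6 C.
n(e⁻) = Q/F = 385.6 / 96500 = 0.00400 mol.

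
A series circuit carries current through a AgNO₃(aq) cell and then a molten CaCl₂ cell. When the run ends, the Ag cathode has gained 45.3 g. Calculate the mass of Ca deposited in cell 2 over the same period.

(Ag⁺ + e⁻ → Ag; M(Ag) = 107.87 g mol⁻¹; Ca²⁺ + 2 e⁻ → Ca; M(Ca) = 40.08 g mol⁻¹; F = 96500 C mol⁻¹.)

8.42 g

n(Ag) = 45.3 / 107.87 = 0.4199 mol.
Since Ag⁺ + e⁻ → Ag, n(e⁻) passed = 1 × 0.4199 = 0.4199 mol.
Cells in series carry the same charge, so the same 0.4199 mol of electrons passes through cell 2.
Ca²⁺ + 2 e⁻ → Ca, so n(Ca) = 0.4199 / 2 = 0.2100 mol.
m(Ca) = 0.2100 × 40.08 = 8.42 g.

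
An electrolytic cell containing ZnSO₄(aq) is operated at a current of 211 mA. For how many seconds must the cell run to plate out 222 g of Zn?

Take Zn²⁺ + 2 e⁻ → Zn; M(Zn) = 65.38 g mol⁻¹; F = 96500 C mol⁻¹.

3.11 × 10⁶ s

n(Zn) = m/M = 222 / 65.38 = 3.396 mol.
Each Zn atom requires 2 electrons, so n(e⁻) = 2 × 3.396 = 6.791 mol.
Q = n(e⁻)·F = 6.791 × 96500 = 655300 C.
t = Q/I = 655300 / 0.2110 A = 3106000 s.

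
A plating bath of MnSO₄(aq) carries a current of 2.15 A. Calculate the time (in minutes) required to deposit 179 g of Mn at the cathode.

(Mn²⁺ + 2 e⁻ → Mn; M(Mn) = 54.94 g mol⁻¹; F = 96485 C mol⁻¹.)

n(Mn) = m/M = 179 / 54.94 = 3.258 mol.
Each Mn atom requires 2 electrons, so n(e⁻) = 2 × 3.258 = 6.516 mol.
Q = n(e⁻)·F = 6.516 × 96485 = 628700 C.
t = Q/I = 628700 / 2.150 A = 292400 s = 4870 min.

4870 min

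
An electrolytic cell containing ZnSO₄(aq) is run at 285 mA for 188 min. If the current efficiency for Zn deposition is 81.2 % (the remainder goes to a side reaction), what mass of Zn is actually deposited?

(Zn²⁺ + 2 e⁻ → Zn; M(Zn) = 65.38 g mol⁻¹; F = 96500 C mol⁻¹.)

0.884 g

Q = I·t = 0.2850 × 11280 = 3215 C.
n(e⁻) = 3215/96500 = 0.03331 mol; theoretically n(Zn) = 0.03331/2 = 0.01666 mol, m_theo = 1.089 g.
At 81.2 % efficiency, m_actual = 0.812 × 1.089 = 0.884 g.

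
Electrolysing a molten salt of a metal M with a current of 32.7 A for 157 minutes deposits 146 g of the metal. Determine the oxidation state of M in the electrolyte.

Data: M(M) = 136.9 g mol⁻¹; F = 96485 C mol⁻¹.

+3

Q = I·t = 32.70 A × 9420.0 s = 308000 C, so n(e⁻) = 308000/96485 = 3.193 mol.
n(M) deposited = 146 / 136.9 = 1.066 mol.
Electrons per atom = n(e⁻)/n(M) = 3.193 / 1.066 = 2.99 ≈ 3, so the ion is M³⁺.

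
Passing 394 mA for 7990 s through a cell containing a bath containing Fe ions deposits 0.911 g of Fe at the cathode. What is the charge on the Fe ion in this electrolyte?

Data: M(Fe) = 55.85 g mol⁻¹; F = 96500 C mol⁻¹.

Q = I·t = 0.3940 A × 7990.0 s = 3148 C, so n(e⁻) = 3148/96500 = 0.03262 mol.
n(Fe) deposited = 0.911 / 55.85 = 0.01631 mol.
Electrons per atom = n(e⁻)/n(Fe) = 0.03262 / 0.01631 = 2.00 ≈ 2, so the ion is Fe²⁺.

+2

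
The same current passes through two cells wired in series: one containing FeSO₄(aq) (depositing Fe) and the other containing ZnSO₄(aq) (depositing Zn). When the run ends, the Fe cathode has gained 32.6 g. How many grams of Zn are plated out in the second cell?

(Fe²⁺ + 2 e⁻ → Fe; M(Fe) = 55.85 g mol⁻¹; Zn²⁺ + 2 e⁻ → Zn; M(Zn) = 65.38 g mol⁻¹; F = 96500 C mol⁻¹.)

n(Fe) = 32.6 / 55.85 = 0.5837 mol.
Since Fe²⁺ + 2 e⁻ → Fe, n(e⁻) passed = 2 × 0.5837 = 1.167 mol.
Cells in series carry the same charge, so the same 1.167 mol of electrons passes through cell 2.
Zn²⁺ + 2 e⁻ → Zn, so n(Zn) = 1.167 / 2 = 0.5837 mol.
m(Zn) = 0.5837 × 65.38 = 38.2 g.

38.2 g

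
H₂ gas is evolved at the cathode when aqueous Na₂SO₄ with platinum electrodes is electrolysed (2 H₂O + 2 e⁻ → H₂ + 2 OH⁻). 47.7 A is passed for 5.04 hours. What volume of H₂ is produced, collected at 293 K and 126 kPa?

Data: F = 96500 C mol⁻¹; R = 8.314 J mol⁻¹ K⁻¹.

86.7 L

Q = I·t = 47.70 A × 18144 s = 865500 C.
n(e⁻) = Q/F = 865500 / 96500 = 8.969 mol.
2 electrons are transferred per H₂ molecule, so n(H₂) = 8.969 / 2 = 4.484 mol.
V = nRT/P = (4.484 × 8.314 × 293) / (126 × 10³ Pa) = 0.0867 m³ = 86.7 L.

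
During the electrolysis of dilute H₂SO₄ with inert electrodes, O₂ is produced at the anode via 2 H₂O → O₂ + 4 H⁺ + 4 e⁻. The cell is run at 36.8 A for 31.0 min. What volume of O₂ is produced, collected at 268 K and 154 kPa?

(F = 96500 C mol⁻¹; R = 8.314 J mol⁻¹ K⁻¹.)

2.57 L

Q = I·t = 36.80 A × 1860.0 s = 68450 C.
n(e⁻) = Q/F = 68450 / 96500 = 0.7093 mol.
4 electrons are transferred per O₂ molecule, so n(O₂) = 0.7093 / 4 = 0.1773 mol.
V = nRT/P = (0.1773 × 8.314 × 268) / (154 × 10³ Pa) = 0.00257 m³ = 2.57 L.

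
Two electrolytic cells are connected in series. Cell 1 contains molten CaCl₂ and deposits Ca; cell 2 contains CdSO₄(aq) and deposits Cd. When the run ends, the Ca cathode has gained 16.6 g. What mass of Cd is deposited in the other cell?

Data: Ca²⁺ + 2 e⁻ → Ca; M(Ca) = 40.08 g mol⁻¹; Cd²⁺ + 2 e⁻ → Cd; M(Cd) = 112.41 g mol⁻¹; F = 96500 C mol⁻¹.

n(Ca) = 16.6 / 40.08 = 0.4142 mol.
Since Ca²⁺ + 2 e⁻ → Ca, n(e⁻) passed = 2 × 0.4142 = 0.8283 mol.
Cells in series carry the same charge, so the same 0.8283 mol of electrons passes through cell 2.
Cd²⁺ + 2 e⁻ → Cd, so n(Cd) = 0.8283 / 2 = 0.4142 mol.
m(Cd) = 0.4142 × 112.41 = 46.6 g.

46.6 g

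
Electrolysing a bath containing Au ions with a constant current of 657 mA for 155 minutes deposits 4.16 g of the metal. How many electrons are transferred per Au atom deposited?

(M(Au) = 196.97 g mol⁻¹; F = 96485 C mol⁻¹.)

Q = I·t = 0.6570 A × 9300.0 s = 6110 C, so n(e⁻) = 6110/96485 = 0.06333 mol.
n(Au) deposited = 4.16 / 196.97 = 0.02112 mol.
Electrons per atom = n(e⁻)/n(Au) = 0.06333 / 0.02112 = 3.00 ≈ 3, so the ion is Au³⁺.

3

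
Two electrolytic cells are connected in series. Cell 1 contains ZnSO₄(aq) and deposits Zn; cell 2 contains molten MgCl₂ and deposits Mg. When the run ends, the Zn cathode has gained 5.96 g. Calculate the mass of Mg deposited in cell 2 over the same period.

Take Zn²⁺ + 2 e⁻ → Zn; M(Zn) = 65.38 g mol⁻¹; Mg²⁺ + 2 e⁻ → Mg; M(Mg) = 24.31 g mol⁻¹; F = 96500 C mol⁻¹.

n(Zn) = 5.96 / 65.38 = 0.09116 mol.
Since Zn²⁺ + 2 e⁻ → Zn, n(e⁻) passed = 2 × 0.09116 = 0.1823 mol.
Cells in series carry the same charge, so the same 0.1823 mol of electrons passes through cell 2.
Mg²⁺ + 2 e⁻ → Mg, so n(Mg) = 0.1823 / 2 = 0.09116 mol.
m(Mg) = 0.09116 × 24.31 = 2.22 g.

2.22 g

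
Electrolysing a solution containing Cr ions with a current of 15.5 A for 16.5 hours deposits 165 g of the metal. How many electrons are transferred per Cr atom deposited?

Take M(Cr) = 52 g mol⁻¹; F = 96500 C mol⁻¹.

Q = I·t = 15.50 A × 59400 s = 920700 C, so n(e⁻) = 920700/96500 = 9.541 mol.
n(Cr) deposited = 165 / 52 = 3.173 mol.
Electrons per atom = n(e⁻)/n(Cr) = 9.541 / 3.173 = 3.01 ≈ 3, so the ion is Cr³⁺.

3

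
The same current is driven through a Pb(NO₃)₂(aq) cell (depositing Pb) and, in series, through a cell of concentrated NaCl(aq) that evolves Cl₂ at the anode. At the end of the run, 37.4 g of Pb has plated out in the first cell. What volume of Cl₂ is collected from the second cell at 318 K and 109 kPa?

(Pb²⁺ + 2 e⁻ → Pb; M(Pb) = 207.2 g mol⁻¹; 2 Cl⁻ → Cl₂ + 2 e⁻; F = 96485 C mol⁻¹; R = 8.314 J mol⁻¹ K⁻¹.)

4.38 L

n(Pb) = 37.4 / 207.2 = 0.1805 mol, so n(e⁻) = 2 × 0.1805 = 0.3610 mol.
The cells are in series, so the same 0.3610 mol of electrons passes through the second cell.
2 Cl⁻ → Cl₂ + 2 e⁻ — 2 mol e⁻ per mol Cl₂, so n(Cl₂) = 0.3610/2 = 0.1805 mol.
V = nRT/P = (0.1805 × 8.314 × 318) / (109 × 10³) = 0.00438 m³ = 4.38 L.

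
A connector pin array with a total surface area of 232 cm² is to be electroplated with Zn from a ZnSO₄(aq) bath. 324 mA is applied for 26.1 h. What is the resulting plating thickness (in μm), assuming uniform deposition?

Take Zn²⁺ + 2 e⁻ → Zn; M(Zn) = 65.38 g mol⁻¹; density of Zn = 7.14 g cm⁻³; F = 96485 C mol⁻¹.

62.3 μm

Q = I·t = 0.3240 × 93960 = 30440 C; n(e⁻) = 0.3155 mol.
n(Zn) = n(e⁻)/2 = 0.1578 mol, so m = 0.1578 × 65.38 = 10.31 g.
Volume = m/ρ = 10.31 / 7.14 = 1.445 cm³.
Thickness = V/A = 1.445 / 232 = 0.00623 cm = 62.3 μm.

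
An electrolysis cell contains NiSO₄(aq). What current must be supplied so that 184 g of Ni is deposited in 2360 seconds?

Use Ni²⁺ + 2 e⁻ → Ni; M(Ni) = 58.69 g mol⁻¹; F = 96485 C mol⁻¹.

n(Ni) = 184 / 58.69 = 3.135 mol.
n(e⁻) = 2 × 3.135 = 6.270 mol.
Q = n(e⁻)·F = 6.270 × 96485 = 605000 C.
I = Q/t = 605000 / 2360.0 s = 256 A.

256 A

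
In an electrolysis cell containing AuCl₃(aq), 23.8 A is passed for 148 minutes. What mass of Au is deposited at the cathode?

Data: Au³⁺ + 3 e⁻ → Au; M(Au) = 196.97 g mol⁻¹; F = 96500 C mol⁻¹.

144 g

Q = I·t = 23.80 A × 8880.0 s = 211300 C.
n(e⁻) = Q/F = 211300 / 96500 = 2.190 mol.
Au³⁺ + 3 e⁻ → Au, so n(Au) = n(e⁻)/3 = 0.7300 mol.
m = n·M = 0.7300 × 196.97 = 144 g.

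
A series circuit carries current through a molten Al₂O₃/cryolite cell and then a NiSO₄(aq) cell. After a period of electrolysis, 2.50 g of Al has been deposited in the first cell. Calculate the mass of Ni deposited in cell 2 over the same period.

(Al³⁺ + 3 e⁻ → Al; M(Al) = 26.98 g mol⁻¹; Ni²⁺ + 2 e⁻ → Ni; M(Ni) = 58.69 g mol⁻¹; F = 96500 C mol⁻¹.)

n(Al) = 2.50 / 26.98 = 0.09266 mol.
Since Al³⁺ + 3 e⁻ → Al, n(e⁻) passed = 3 × 0.09266 = 0.2780 mol.
Cells in series carry the same charge, so the same 0.2780 mol of electrons passes through cell 2.
Ni²⁺ + 2 e⁻ → Ni, so n(Ni) = 0.2780 / 2 = 0.1390 mol.
m(Ni) = 0.1390 × 58.69 = 8.16 g.

8.16 g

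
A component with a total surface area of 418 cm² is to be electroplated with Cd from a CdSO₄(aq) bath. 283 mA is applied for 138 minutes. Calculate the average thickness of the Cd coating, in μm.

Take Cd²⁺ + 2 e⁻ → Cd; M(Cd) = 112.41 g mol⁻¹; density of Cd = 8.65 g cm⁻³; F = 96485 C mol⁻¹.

Q = I·t = 0.2830 × 8280.0 = 2343 C; n(e⁻) = 0.02429 mol.
n(Cd) = n(e⁻)/2 = 0.01214 mol, so m = 0.01214 × 112.41 = 1.365 g.
Volume = m/ρ = 1.365 / 8.65 = 0.1578 cm³.
Thickness = V/A = 0.1578 / 418 = 3.78 × 10⁻⁴ cm = 3.78 μm.

3.78 μm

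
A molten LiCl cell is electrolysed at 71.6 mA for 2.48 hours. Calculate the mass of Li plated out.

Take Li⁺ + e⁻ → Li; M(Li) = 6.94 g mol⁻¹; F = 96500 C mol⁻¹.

Q = I·t = 0.07160 A × 8928.0 s = 639.2 C.
n(e⁻) = Q/F = 639.2 / 96500 = 0.006624 mol.
Li⁺ + e⁻ → Li, so n(Li) = n(e⁻)/1 = 0.006624 mol.
m = n·M = 0.006624 × 6.94 = 0.0460 g.

0.0460 g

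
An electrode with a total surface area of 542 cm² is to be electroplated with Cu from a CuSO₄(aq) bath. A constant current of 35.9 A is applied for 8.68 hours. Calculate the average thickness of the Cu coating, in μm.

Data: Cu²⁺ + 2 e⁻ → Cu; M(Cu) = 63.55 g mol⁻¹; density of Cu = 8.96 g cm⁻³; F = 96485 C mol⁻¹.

761 μm

Q = I·t = 35.90 × 31248 = 1122000 C; n(e⁻) = 11.63 mol.
n(Cu) = n(e⁻)/2 = 5.813 mol, so m = 5.813 × 63.55 = 369.4 g.
Volume = m/ρ = 369.4 / 8.96 = 41.23 cm³.
Thickness = V/A = 41.23 / 542 = 0.0761 cm = 761 μm.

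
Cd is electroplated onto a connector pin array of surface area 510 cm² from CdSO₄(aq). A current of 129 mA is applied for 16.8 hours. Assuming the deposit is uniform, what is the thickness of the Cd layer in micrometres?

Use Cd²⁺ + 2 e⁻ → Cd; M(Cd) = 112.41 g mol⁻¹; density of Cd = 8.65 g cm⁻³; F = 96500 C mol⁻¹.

Q = I·t = 0.1290 × 60480 = 7802 C; n(e⁻) = 0.08085 mol.
n(Cd) = n(e⁻)/2 = 0.04042 mol, so m = 0.04042 × 112.41 = 4.544 g.
Volume = m/ρ = 4.544 / 8.65 = 0.5253 cm³.
Thickness = V/A = 0.5253 / 510 = 0.00103 cm = 10.3 μm.

10.3 μm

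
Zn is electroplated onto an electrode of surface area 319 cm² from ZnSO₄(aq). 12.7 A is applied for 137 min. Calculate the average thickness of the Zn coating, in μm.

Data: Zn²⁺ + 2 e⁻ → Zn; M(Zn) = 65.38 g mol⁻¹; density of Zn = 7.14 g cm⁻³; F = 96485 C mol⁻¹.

155 μm

Q = I·t = 12.70 × 8220.0 = 104400 C; n(e⁻) = 1.082 mol.
n(Zn) = n(e⁻)/2 = 0.5410 mol, so m = 0.5410 × 65.38 = 35.37 g.
Volume = m/ρ = 35.37 / 7.14 = 4.954 cm³.
Thickness = V/A = 4.954 / 319 = 0.0155 cm = 155 μm.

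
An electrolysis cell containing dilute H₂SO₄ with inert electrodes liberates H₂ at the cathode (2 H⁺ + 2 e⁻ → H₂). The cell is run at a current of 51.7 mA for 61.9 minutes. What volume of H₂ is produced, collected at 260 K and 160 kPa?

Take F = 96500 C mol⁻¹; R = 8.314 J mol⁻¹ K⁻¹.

Q = I·t = 0.05170 A × 3714.0 s = 192.0 C.
n(e⁻) = Q/F = 192.0 / 96500 = 0.001990 mol.
2 electrons are transferred per H₂ molecule, so n(H₂) = 0.001990 / 2 = 0.0009949 mol.
V = nRT/P = (0.0009949 × 8.314 × 260) / (160 × 10³ Pa) = 1.34 × 10⁻⁵ m³ = 0.0134 L.

0.0134 L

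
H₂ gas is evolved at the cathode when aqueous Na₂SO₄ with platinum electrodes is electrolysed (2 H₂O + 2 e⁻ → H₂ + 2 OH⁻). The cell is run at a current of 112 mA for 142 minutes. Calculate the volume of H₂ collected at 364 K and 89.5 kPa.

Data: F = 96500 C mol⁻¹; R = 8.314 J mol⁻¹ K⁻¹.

Q = I·t = 0.1120 A × 8520.0 s = 954.2 C.
n(e⁻) = Q/F = 954.2 / 96500 = 0.009888 mol.
2 electrons are transferred per H₂ molecule, so n(H₂) = 0.009888 / 2 = 0.004944 mol.
V = nRT/P = (0.004944 × 8.314 × 364) / (89.5 × 10³ Pa) = 1.67 × 10⁻⁴ m³ = 0.167 L.

0.167 L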